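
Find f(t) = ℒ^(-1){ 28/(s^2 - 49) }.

f(t) = 4*sinh(7*t)

Since L{sinh(7t)} = 7/(s^2 - 49), the inverse is sinh(7*t), scaled by 4.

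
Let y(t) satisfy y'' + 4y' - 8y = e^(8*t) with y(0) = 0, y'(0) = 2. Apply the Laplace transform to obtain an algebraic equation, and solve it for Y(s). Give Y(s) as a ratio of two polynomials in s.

Y(s) = (2*s - 15)/(s^3 - 4*s^2 - 40*s + 64)

Transform both sides with L{·}.
Using L{y''} = s^2 Y - s·y(0) - y'(0) and L{y'} = sY - y(0), with y(0) = 0, y'(0) = 2, the left side becomes (s^2 + 4*s - 8)Y - (2).
The right side is L{e^(8*t)} = 1/(s - 8).
So (s^2 + 4*s - 8)Y = 1/(s - 8) + (2).
Divide through and combine into a single rational function.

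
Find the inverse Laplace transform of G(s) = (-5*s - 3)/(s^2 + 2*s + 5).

Complete the square in the denominator: s^2 + 2*s + 5 = (s + 1)^2 + 2^2.
Split the numerator to match: -5*s - 3 = -5·(s + 1) + 1·2.
Invert each term: -5·(s + 1)/((s + 1)^2 + 4) ↔ -5e^(-t)cos(2t); 1·2/((s + 1)^2 + 4) ↔ e^(-t)sin(2t).

exp(-t)*sin(2*t) - 5*exp(-t)*cos(2*t)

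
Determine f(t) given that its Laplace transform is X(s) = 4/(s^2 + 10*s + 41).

f(t) = exp(-5*t)*sin(4*t)

Rewrite the denominator: s^2 + 10*s + 41 = (s + 5)^2 + 16.
The form in (s + 5) signals a first-shifting-theorem factor e^(-5t).
Since L{sin(4t)} = 4/(s^2 + 16), the inverse is exp(-5*t)*sin(4*t).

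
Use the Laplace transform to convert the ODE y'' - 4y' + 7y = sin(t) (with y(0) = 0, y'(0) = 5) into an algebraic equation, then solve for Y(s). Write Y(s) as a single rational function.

Y(s) = (5*s^2 + 6)/(s^4 - 4*s^3 + 8*s^2 - 4*s + 7)

Take the Laplace transform of both sides.
The derivative rules (L{y''} = s^2 Y - s·y(0) - y'(0) and L{y'} = sY - y(0), with y(0) = 0, y'(0) = 5) turn the left side into (s^2 - 4*s + 7)Y - (5).
The right side is L{sin(t)} = 1/(s^2 + 1).
So (s^2 - 4*s + 7)Y = 1/(s^2 + 1) + (5).
Divide through and combine into a single rational function.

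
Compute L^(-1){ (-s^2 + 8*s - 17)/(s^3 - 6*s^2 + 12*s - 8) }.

-5*t^2*exp(2*t)/2 + 4*t*exp(2*t) - exp(2*t)

Factor the denominator: s^3 - 6*s^2 + 12*s - 8 = (s - 2)^3.
Partial fraction decomposition gives [-1/(s - 2)] + [4/(s - 2)^2] + [-5/(s - 2)^3].
Invert each term: -1/(s - 2) ↔ -e^(2t); 4/(s - 2)^2 ↔ 4t·e^(2t); -5/(s - 2)^3 ↔ (-5/2)t^2·e^(2t).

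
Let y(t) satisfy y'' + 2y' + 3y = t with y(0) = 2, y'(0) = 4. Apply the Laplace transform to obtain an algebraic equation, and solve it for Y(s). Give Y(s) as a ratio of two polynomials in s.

Y(s) = (2*s^3 + 8*s^2 + 1)/(s^4 + 2*s^3 + 3*s^2)

Take the Laplace transform of both sides.
Using L{y''} = s^2 Y - s·y(0) - y'(0) and L{y'} = sY - y(0), with y(0) = 2, y'(0) = 4, the left side becomes (s^2 + 2*s + 3)Y - (2*s + 8).
The right side is L{t} = s^(-2).
So (s^2 + 2*s + 3)Y = s^(-2) + (2*s + 8).
Divide through and combine into a single rational function.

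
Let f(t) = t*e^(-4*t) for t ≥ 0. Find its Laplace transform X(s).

L{e^(-4t)} = 1/(s + 4).
Then apply L{t·g(t)} = -d/ds[G(s)] with G(s) = 1/(s + 4):
differentiating 1 time and applying the sign gives (s + 4)^(-2).

X(s) = (s + 4)^(-2)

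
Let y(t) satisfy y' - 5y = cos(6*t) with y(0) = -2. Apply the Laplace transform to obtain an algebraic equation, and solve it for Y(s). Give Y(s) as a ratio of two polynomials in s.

Laplace-transform each side.
With L{y'} = sY - y(0) = sY - (-2): the LHS transforms to (s - 5)Y - (-2).
The right side is L{cos(6*t)} = s/(s^2 + 36).
So (s - 5)Y = s/(s^2 + 36) + (-2).
Divide through and combine into a single rational function.

Y(s) = (-2*s^2 + s - 72)/(s^3 - 5*s^2 + 36*s - 180)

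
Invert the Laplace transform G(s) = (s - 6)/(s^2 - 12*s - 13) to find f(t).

Rewrite the denominator: s^2 - 12*s - 13 = (s - 6)^2 - 49.
The form in (s - 6) signals a first-shifting-theorem factor e^(6t).
Since L{cosh(7t)} = s/(s^2 - 49), the inverse is e^(6*t)*cosh(7*t).

f(t) = exp(6*t)*cosh(7*t)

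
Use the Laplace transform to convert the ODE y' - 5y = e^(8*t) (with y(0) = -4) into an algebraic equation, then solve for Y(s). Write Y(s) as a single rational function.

Laplace-transform each side.
Using L{y'} = sY - y(0) = sY - (-4), the left side becomes (s - 5)Y - (-4).
The right side is L{e^(8*t)} = 1/(s - 8).
So (s - 5)Y = 1/(s - 8) + (-4).
Divide through and combine into a single rational function.

Y(s) = (-4*s + 33)/(s^2 - 13*s + 40)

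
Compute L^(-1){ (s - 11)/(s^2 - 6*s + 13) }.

Complete the square in the denominator: s^2 - 6*s + 13 = (s - 3)^2 + 2^2.
Split the numerator to match: s - 11 = 1·(s - 3) - 4·2.
Invert each term: 1·(s - 3)/((s - 3)^2 + 4) ↔ e^(3t)cos(2t); -4·2/((s - 3)^2 + 4) ↔ -4e^(3t)sin(2t).

-4*exp(3*t)*sin(2*t) + exp(3*t)*cos(2*t)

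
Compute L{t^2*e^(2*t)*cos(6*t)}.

2*(s - 2)*(s^2 - 4*s - 104)/(s^2 - 4*s + 40)^3

L{cos(6t)} = s/(s^2 + 36).
Multiplying by e^(2t) shifts s → s - 2, so L{e^(2*t)*cos(6*t)} = (s - 2)/((s - 2)^2 + 36).
Then apply L{t^2·g(t)} = (-1)^2 d^2/ds^2[G(s)] with G(s) = (s - 2)/((s - 2)^2 + 36):
differentiating 2 times and applying the sign gives 2*(s - 2)*(s^2 - 4*s - 104)/(s^2 - 4*s + 40)^3.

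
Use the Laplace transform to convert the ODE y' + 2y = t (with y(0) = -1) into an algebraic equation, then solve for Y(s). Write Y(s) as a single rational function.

Transform both sides with L{·}.
With L{y'} = sY - y(0) = sY - (-1): the LHS transforms to (s + 2)Y - (-1).
The right side is L{t} = s^(-2).
So (s + 2)Y = s^(-2) + (-1).
Divide through and combine into a single rational function.

Y(s) = (-s^2 + 1)/(s^3 + 2*s^2)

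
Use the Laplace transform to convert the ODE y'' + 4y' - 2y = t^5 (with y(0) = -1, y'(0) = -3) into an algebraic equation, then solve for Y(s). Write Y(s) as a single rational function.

Transform both sides with L{·}.
With L{y''} = s^2 Y - s·y(0) - y'(0) and L{y'} = sY - y(0), with y(0) = -1, y'(0) = -3: the LHS transforms to (s^2 + 4*s - 2)Y - (-s - 7).
The right side is L{t^5} = 120/s^6.
So (s^2 + 4*s - 2)Y = 120/s^6 + (-s - 7).
Divide through and combine into a single rational function.

Y(s) = (-s^7 - 7*s^6 + 120)/(s^8 + 4*s^7 - 2*s^6)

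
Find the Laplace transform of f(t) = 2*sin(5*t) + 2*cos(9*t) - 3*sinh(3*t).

2*s/(s^2 + 81) + 10/(s^2 + 25) - 9/(s^2 - 9)

Apply the Laplace transform termwise.
(2)·[L{cos(9t)} = s/(s^2 + 81)]; (-3)·[L{sinh(3t)} = 3/(s^2 - 9)]; (2)·[L{sin(5t)} = 5/(s^2 + 25)].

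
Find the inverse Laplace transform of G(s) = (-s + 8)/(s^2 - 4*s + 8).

Complete the square in the denominator: s^2 - 4*s + 8 = (s - 2)^2 + 2^2.
Split the numerator to match: -s + 8 = -1·(s - 2) + 3·2.
Invert each term: -1·(s - 2)/((s - 2)^2 + 4) ↔ -e^(2t)cos(2t); 3·2/((s - 2)^2 + 4) ↔ 3e^(2t)sin(2t).

3*exp(2*t)*sin(2*t) - exp(2*t)*cos(2*t)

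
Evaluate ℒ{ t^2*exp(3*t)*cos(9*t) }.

2*(s - 3)*(s^2 - 6*s - 234)/(s^2 - 6*s + 90)^3

L{cos(9t)} = s/(s^2 + 81).
Multiplying by e^(3t) shifts s → s - 3, so L{exp(3*t)*cos(9*t)} = (s - 3)/((s - 3)^2 + 81).
Then apply L{t^2·g(t)} = (-1)^2 d^2/ds^2[G(s)] with G(s) = (s - 3)/((s - 3)^2 + 81):
differentiating 2 times and applying the sign gives 2*(s - 3)*(s^2 - 6*s - 234)/(s^2 - 6*s + 90)^3.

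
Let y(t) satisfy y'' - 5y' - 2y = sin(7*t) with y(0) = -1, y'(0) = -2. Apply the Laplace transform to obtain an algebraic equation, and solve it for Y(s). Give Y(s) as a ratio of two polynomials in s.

Y(s) = (-s^3 + 3*s^2 - 49*s + 154)/(s^4 - 5*s^3 + 47*s^2 - 245*s - 98)

Apply the Laplace transform to the equation.
Using L{y''} = s^2 Y - s·y(0) - y'(0) and L{y'} = sY - y(0), with y(0) = -1, y'(0) = -2, the left side becomes (s^2 - 5*s - 2)Y - (-s + 3).
The right side is L{sin(7*t)} = 7/(s^2 + 49).
So (s^2 - 5*s - 2)Y = 7/(s^2 + 49) + (-s + 3).
Isolate Y and clear denominators.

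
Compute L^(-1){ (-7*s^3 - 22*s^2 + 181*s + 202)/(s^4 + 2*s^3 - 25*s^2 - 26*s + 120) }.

Factor the denominator: s^4 + 2*s^3 - 25*s^2 - 26*s + 120 = (s - 4)*(s - 2)*(s + 3)*(s + 5).
Partial fraction decomposition gives [-6/(s - 2)] + [3/(s + 5)] + [1/(s - 4)] + [-5/(s + 3)].
Invert each term: -6/(s - 2) ↔ -6e^(2t); 3/(s + 5) ↔ 3e^(-5t); 1/(s - 4) ↔ e^(4t); -5/(s + 3) ↔ -5e^(-3t).

exp(4*t) - 6*exp(2*t) - 5*exp(-3*t) + 3*exp(-5*t)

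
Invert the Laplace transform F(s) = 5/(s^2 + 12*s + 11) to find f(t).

f(t) = exp(-6*t)*sinh(5*t)

Rewrite the denominator: s^2 + 12*s + 11 = (s + 6)^2 - 25.
The form in (s + 6) signals a first-shifting-theorem factor e^(-6t).
Since L{sinh(5t)} = 5/(s^2 - 25), the inverse is exp(-6*t)*sinh(5*t).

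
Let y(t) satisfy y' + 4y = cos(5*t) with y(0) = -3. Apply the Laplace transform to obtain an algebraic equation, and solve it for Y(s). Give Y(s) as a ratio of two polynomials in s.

Y(s) = (-3*s^2 + s - 75)/(s^3 + 4*s^2 + 25*s + 100)

Take the Laplace transform of both sides.
The derivative rules (L{y'} = sY - y(0) = sY - (-3)) turn the left side into (s + 4)Y - (-3).
The right side is L{cos(5*t)} = s/(s^2 + 25).
So (s + 4)Y = s/(s^2 + 25) + (-3).
Solve for Y(s) and write it as one ratio of polynomials.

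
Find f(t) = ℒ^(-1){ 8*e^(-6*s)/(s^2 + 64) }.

The factor e^(-6s) signals a time shift by c = 6 (second shifting theorem).
L{sin(8t)} = 8/(s^2 + 64), so L^-1{8/(s^2 + 64)} = sin(8*t).
Hence the inverse is u(t - 6) times that function evaluated at t - 6.

f(t) = Heaviside(t - 6)*(sin(8*t - 48))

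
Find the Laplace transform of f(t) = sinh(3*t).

3/(s^2 - 9)

L{sinh(3t)} = 3/(s^2 - 9).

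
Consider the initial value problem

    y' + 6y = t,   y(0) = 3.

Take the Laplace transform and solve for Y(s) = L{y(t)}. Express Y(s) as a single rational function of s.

Laplace-transform each side.
With L{y'} = sY - y(0) = sY - 3: the LHS transforms to (s + 6)Y - (3).
The right side is L{t} = s^(-2).
So (s + 6)Y = s^(-2) + (3).
Isolate Y and clear denominators.

Y(s) = (3*s^2 + 1)/(s^3 + 6*s^2)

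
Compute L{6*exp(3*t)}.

L{6} = 6/s.
By the first shifting theorem, multiplying by e^(3t) replaces s with s - 3.

6/(s - 3)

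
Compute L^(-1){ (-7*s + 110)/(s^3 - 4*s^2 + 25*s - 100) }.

2*exp(4*t) - 3*sin(5*t) - 2*cos(5*t)

Factor the denominator: s^3 - 4*s^2 + 25*s - 100 = (s - 4)*(s^2 + 25).
Partial fraction decomposition gives [2/(s - 4)] + [-2*s/(s^2 + 25)] + [-15/(s^2 + 25)].
Invert each term: 2/(s - 4) ↔ 2e^(4t); -2·s/(s^2 + 25) ↔ -2cos(5t); -3·5/(s^2 + 25) ↔ -3sin(5t).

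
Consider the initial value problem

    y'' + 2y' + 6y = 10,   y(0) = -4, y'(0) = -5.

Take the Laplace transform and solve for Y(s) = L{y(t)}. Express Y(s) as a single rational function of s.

Laplace-transform each side.
The derivative rules (L{y''} = s^2 Y - s·y(0) - y'(0) and L{y'} = sY - y(0), with y(0) = -4, y'(0) = -5) turn the left side into (s^2 + 2*s + 6)Y - (-4*s - 13).
The right side is L{10} = 10/s.
So (s^2 + 2*s + 6)Y = 10/s + (-4*s - 13).
Solve for Y(s) and write it as one ratio of polynomials.

Y(s) = (-4*s^2 - 13*s + 10)/(s^3 + 2*s^2 + 6*s)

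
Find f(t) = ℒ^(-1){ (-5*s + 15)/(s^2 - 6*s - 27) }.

Rewrite the denominator: s^2 - 6*s - 27 = (s - 3)^2 - 36.
The form in (s - 3) signals a first-shifting-theorem factor e^(3t).
Since L{cosh(6t)} = s/(s^2 - 36), the inverse is e^(3*t)*cosh(6*t), scaled by -5.

f(t) = -5*exp(3*t)*cosh(6*t)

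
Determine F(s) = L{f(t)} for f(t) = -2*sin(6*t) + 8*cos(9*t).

F(s) = 8*s/(s^2 + 81) - 12/(s^2 + 36)

The transform is linear, so treat each term independently.
(8)·[L{cos(9t)} = s/(s^2 + 81)]; (-2)·[L{sin(6t)} = 6/(s^2 + 36)].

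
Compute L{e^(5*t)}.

1/(s - 5)

L{1} = 1/s.
By the first shifting theorem, multiplying by e^(5t) replaces s with s - 5.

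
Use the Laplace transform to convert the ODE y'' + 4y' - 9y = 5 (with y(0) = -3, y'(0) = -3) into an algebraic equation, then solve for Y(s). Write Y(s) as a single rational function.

Y(s) = (-3*s^2 - 15*s + 5)/(s^3 + 4*s^2 - 9*s)

Laplace-transform each side.
The derivative rules (L{y''} = s^2 Y - s·y(0) - y'(0) and L{y'} = sY - y(0), with y(0) = -3, y'(0) = -3) turn the left side into (s^2 + 4*s - 9)Y - (-3*s - 15).
The right side is L{5} = 5/s.
So (s^2 + 4*s - 9)Y = 5/s + (-3*s - 15).
Isolate Y and clear denominators.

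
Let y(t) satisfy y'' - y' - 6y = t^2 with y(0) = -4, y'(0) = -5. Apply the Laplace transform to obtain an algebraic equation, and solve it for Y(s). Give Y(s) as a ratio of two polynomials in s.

Y(s) = (-4*s^4 - s^3 + 2)/(s^5 - s^4 - 6*s^3)

Take the Laplace transform of both sides.
Using L{y''} = s^2 Y - s·y(0) - y'(0) and L{y'} = sY - y(0), with y(0) = -4, y'(0) = -5, the left side becomes (s^2 - s - 6)Y - (-4*s - 1).
The right side is L{t^2} = 2/s^3.
So (s^2 - s - 6)Y = 2/s^3 + (-4*s - 1).
Divide through and combine into a single rational function.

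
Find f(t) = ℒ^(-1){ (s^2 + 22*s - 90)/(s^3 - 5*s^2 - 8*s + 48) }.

Factor the denominator: s^3 - 5*s^2 - 8*s + 48 = (s - 4)^2*(s + 3).
Partial fraction decomposition gives [4/(s - 4)] + [2/(s - 4)^2] + [-3/(s + 3)].
Invert each term: 4/(s - 4) ↔ 4e^(4t); 2/(s - 4)^2 ↔ 2t·e^(4t); -3/(s + 3) ↔ -3e^(-3t).

f(t) = 2*t*exp(4*t) + 4*exp(4*t) - 3*exp(-3*t)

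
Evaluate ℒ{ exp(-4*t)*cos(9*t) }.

L{cos(9t)} = s/(s^2 + 81).
By the first shifting theorem, multiplying by e^(-4t) replaces s with s + 4.

(s + 4)/((s + 4)^2 + 81)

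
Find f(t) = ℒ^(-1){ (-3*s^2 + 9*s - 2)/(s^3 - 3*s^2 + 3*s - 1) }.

f(t) = 2*t^2*exp(t) + 3*t*exp(t) - 3*exp(t)

Factor the denominator: s^3 - 3*s^2 + 3*s - 1 = (s - 1)^3.
Partial fraction decomposition gives [-3/(s - 1)] + [3/(s - 1)^2] + [4/(s - 1)^3].
Invert each term: -3/(s - 1) ↔ -3e^(t); 3/(s - 1)^2 ↔ 3t·e^(t); 4/(s - 1)^3 ↔ (2)t^2·e^(t).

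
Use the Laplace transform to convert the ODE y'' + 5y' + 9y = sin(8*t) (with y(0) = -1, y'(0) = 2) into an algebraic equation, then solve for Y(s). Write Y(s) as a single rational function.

Laplace-transform each side.
With L{y''} = s^2 Y - s·y(0) - y'(0) and L{y'} = sY - y(0), with y(0) = -1, y'(0) = 2: the LHS transforms to (s^2 + 5*s + 9)Y - (-s - 3).
The right side is L{sin(8*t)} = 8/(s^2 + 64).
So (s^2 + 5*s + 9)Y = 8/(s^2 + 64) + (-s - 3).
Isolate Y and clear denominators.

Y(s) = (-s^3 - 3*s^2 - 64*s - 184)/(s^4 + 5*s^3 + 73*s^2 + 320*s + 576)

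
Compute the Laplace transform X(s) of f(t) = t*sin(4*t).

X(s) = 8*s/(s^2 + 16)^2

L{sin(4t)} = 4/(s^2 + 16).
Then apply L{t·g(t)} = -d/ds[G(s)] with G(s) = 4/(s^2 + 16):
differentiating 1 time and applying the sign gives 8*s/(s^2 + 16)^2.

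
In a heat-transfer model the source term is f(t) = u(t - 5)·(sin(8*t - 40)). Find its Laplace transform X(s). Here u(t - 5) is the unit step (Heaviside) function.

X(s) = 8*exp(-5*s)/(s^2 + 64)

By the second shifting theorem, L{u(t - c)·g(t - c)} = e^(-cs)·G(s) with c = 5 and G(s) = L{g(t)}.
L{sin(8t)} = 8/(s^2 + 64).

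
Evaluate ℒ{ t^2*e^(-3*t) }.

2/(s + 3)^3

L{e^(-3t)} = 1/(s + 3).
Then apply L{t^2·g(t)} = (-1)^2 d^2/ds^2[G(s)] with G(s) = 1/(s + 3):
differentiating 2 times and applying the sign gives 2/(s + 3)^3.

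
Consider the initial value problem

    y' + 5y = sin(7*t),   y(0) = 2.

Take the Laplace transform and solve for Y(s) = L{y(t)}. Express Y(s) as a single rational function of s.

Y(s) = (2*s^2 + 105)/(s^3 + 5*s^2 + 49*s + 245)

Laplace-transform each side.
The derivative rules (L{y'} = sY - y(0) = sY - 2) turn the left side into (s + 5)Y - (2).
The right side is L{sin(7*t)} = 7/(s^2 + 49).
So (s + 5)Y = 7/(s^2 + 49) + (2).
Solve for Y(s) and write it as one ratio of polynomials.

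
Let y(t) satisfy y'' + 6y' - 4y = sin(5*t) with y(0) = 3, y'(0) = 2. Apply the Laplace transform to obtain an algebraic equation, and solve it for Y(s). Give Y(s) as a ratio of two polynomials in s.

Transform both sides with L{·}.
With L{y''} = s^2 Y - s·y(0) - y'(0) and L{y'} = sY - y(0), with y(0) = 3, y'(0) = 2: the LHS transforms to (s^2 + 6*s - 4)Y - (3*s + 20).
The right side is L{sin(5*t)} = 5/(s^2 + 25).
So (s^2 + 6*s - 4)Y = 5/(s^2 + 25) + (3*s + 20).
Divide through and combine into a single rational function.

Y(s) = (3*s^3 + 20*s^2 + 75*s + 505)/(s^4 + 6*s^3 + 21*s^2 + 150*s - 100)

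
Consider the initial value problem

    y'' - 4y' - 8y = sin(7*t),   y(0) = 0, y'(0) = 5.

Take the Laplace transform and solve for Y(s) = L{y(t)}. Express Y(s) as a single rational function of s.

Laplace-transform each side.
Using L{y''} = s^2 Y - s·y(0) - y'(0) and L{y'} = sY - y(0), with y(0) = 0, y'(0) = 5, the left side becomes (s^2 - 4*s - 8)Y - (5).
The right side is L{sin(7*t)} = 7/(s^2 + 49).
So (s^2 - 4*s - 8)Y = 7/(s^2 + 49) + (5).
Solve for Y(s) and write it as one ratio of polynomials.

Y(s) = (5*s^2 + 252)/(s^4 - 4*s^3 + 41*s^2 - 196*s - 392)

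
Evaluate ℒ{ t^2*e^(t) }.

2/(s - 1)^3

L{e^(t)} = 1/(s - 1).
Then apply L{t^2·g(t)} = (-1)^2 d^2/ds^2[G(s)] with G(s) = 1/(s - 1):
differentiating 2 times and applying the sign gives 2/(s - 1)^3.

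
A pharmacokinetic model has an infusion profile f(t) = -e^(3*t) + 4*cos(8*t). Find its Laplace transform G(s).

Apply the Laplace transform termwise.
(4)·[L{cos(8t)} = s/(s^2 + 64)]; (-1)·[L{e^(3t)} = 1/(s - 3)].

G(s) = 4*s/(s^2 + 64) - 1/(s - 3)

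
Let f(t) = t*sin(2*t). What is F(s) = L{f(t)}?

L{sin(2t)} = 2/(s^2 + 4).
Then apply L{t·g(t)} = -d/ds[G(s)] with G(s) = 2/(s^2 + 4):
differentiating 1 time and applying the sign gives 4*s/(s^2 + 4)^2.

F(s) = 4*s/(s^2 + 4)^2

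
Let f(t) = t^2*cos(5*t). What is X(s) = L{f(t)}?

L{cos(5t)} = s/(s^2 + 25).
Then apply L{t^2·g(t)} = (-1)^2 d^2/ds^2[G(s)] with G(s) = s/(s^2 + 25):
differentiating 2 times and applying the sign gives 2*s*(s^2 - 75)/(s^2 + 25)^3.

X(s) = 2*s*(s^2 - 75)/(s^2 + 25)^3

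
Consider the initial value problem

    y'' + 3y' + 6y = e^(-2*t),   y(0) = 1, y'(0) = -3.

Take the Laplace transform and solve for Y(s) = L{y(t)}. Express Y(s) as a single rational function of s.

Y(s) = (s^2 + 2*s + 1)/(s^3 + 5*s^2 + 12*s + 12)

Take the Laplace transform of both sides.
The derivative rules (L{y''} = s^2 Y - s·y(0) - y'(0) and L{y'} = sY - y(0), with y(0) = 1, y'(0) = -3) turn the left side into (s^2 + 3*s + 6)Y - (s).
The right side is L{e^(-2*t)} = 1/(s + 2).
So (s^2 + 3*s + 6)Y = 1/(s + 2) + (s).
Solve for Y(s) and write it as one ratio of polynomials.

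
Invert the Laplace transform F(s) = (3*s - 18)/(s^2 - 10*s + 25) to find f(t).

Factor the denominator: s^2 - 10*s + 25 = (s - 5)^2.
Partial fraction decomposition gives [3/(s - 5)] + [-3/(s - 5)^2].
Invert each term: 3/(s - 5) ↔ 3e^(5t); -3/(s - 5)^2 ↔ -3t·e^(5t).

f(t) = -3*t*exp(5*t) + 3*exp(5*t)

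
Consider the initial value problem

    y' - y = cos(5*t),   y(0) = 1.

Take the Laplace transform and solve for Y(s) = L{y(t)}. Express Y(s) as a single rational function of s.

Apply the Laplace transform to the equation.
The derivative rules (L{y'} = sY - y(0) = sY - 1) turn the left side into (s - 1)Y - (1).
The right side is L{cos(5*t)} = s/(s^2 + 25).
So (s - 1)Y = s/(s^2 + 25) + (1).
Isolate Y and clear denominators.

Y(s) = (s^2 + s + 25)/(s^3 - s^2 + 25*s - 25)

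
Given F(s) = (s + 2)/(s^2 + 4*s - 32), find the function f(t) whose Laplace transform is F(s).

Rewrite the denominator: s^2 + 4*s - 32 = (s + 2)^2 - 36.
The form in (s + 2) signals a first-shifting-theorem factor e^(-2t).
Since L{cosh(6t)} = s/(s^2 - 36), the inverse is e^(-2*t)*cosh(6*t).

f(t) = exp(-2*t)*cosh(6*t)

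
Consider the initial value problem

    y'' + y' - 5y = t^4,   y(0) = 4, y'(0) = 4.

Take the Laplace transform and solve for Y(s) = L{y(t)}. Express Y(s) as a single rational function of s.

Y(s) = (4*s^6 + 8*s^5 + 24)/(s^7 + s^6 - 5*s^5)

Apply the Laplace transform to the equation.
Using L{y''} = s^2 Y - s·y(0) - y'(0) and L{y'} = sY - y(0), with y(0) = 4, y'(0) = 4, the left side becomes (s^2 + s - 5)Y - (4*s + 8).
The right side is L{t^4} = 24/s^5.
So (s^2 + s - 5)Y = 24/s^5 + (4*s + 8).
Isolate Y and clear denominators.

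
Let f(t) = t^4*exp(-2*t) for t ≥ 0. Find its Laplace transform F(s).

F(s) = 24/(s + 2)^5

L{t^4} = 4!/s^5 = 24/s^5.
By the first shifting theorem, multiplying by e^(-2t) replaces s with s + 2.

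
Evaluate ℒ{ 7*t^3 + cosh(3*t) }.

Apply the Laplace transform termwise.
(7)·[L{t^3} = 3!/s^4 = 6/s^4]; L{cosh(3t)} = s/(s^2 - 9).

s/(s^2 - 9) + 42/s^4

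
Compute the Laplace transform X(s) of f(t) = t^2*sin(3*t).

L{sin(3t)} = 3/(s^2 + 9).
Then apply L{t^2·g(t)} = (-1)^2 d^2/ds^2[G(s)] with G(s) = 3/(s^2 + 9):
differentiating 2 times and applying the sign gives 18*(s^2 - 3)/(s^2 + 9)^3.

X(s) = 18*(s^2 - 3)/(s^2 + 9)^3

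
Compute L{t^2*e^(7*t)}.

2/(s - 7)^3

L{e^(7t)} = 1/(s - 7).
Then apply L{t^2·g(t)} = (-1)^2 d^2/ds^2[G(s)] with G(s) = 1/(s - 7):
differentiating 2 times and applying the sign gives 2/(s - 7)^3.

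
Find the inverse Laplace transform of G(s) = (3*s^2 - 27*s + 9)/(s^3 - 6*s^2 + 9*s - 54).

-exp(6*t) - sin(3*t) + 4*cos(3*t)

Factor the denominator: s^3 - 6*s^2 + 9*s - 54 = (s - 6)*(s^2 + 9).
Partial fraction decomposition gives [-1/(s - 6)] + [4*s/(s^2 + 9)] + [-3/(s^2 + 9)].
Invert each term: -1/(s - 6) ↔ -e^(6t); 4·s/(s^2 + 9) ↔ 4cos(3t); -1·3/(s^2 + 9) ↔ -sin(3t).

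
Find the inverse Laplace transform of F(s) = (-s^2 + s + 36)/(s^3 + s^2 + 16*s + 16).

sin(4*t) - 3*cos(4*t) + 2*exp(-t)

Factor the denominator: s^3 + s^2 + 16*s + 16 = (s + 1)*(s^2 + 16).
Partial fraction decomposition gives [2/(s + 1)] + [-3*s/(s^2 + 16)] + [4/(s^2 + 16)].
Invert each term: 2/(s + 1) ↔ 2e^(-t); -3·s/(s^2 + 16) ↔ -3cos(4t); 1·4/(s^2 + 16) ↔ sin(4t).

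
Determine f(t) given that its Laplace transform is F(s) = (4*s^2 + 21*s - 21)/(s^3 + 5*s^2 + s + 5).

f(t) = -4*sin(t) + 5*cos(t) - exp(-5*t)

Factor the denominator: s^3 + 5*s^2 + s + 5 = (s + 5)*(s^2 + 1).
Partial fraction decomposition gives [-1/(s + 5)] + [5*s/(s^2 + 1)] + [-4/(s^2 + 1)].
Invert each term: -1/(s + 5) ↔ -e^(-5t); 5·s/(s^2 + 1) ↔ 5cos(t); -4·1/(s^2 + 1) ↔ -4sin(t).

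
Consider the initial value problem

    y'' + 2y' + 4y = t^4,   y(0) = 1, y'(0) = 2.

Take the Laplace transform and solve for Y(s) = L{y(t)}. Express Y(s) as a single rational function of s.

Y(s) = (s^6 + 4*s^5 + 24)/(s^7 + 2*s^6 + 4*s^5)

Transform both sides with L{·}.
Using L{y''} = s^2 Y - s·y(0) - y'(0) and L{y'} = sY - y(0), with y(0) = 1, y'(0) = 2, the left side becomes (s^2 + 2*s + 4)Y - (s + 4).
The right side is L{t^4} = 24/s^5.
So (s^2 + 2*s + 4)Y = 24/s^5 + (s + 4).
Isolate Y and clear denominators.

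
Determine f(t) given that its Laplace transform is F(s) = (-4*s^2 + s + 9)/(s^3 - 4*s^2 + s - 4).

f(t) = -3*exp(4*t) - 3*sin(t) - cos(t)

Factor the denominator: s^3 - 4*s^2 + s - 4 = (s - 4)*(s^2 + 1).
Partial fraction decomposition gives [-3/(s - 4)] + [-s/(s^2 + 1)] + [-3/(s^2 + 1)].
Invert each term: -3/(s - 4) ↔ -3e^(4t); -1·s/(s^2 + 1) ↔ -cos(t); -3·1/(s^2 + 1) ↔ -3sin(t).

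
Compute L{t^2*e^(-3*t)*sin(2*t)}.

4*(3*s^2 + 18*s + 23)/(s^2 + 6*s + 13)^3

L{sin(2t)} = 2/(s^2 + 4).
Multiplying by e^(-3t) shifts s → s + 3, so L{e^(-3*t)*sin(2*t)} = 2/((s + 3)^2 + 4).
Then apply L{t^2·g(t)} = (-1)^2 d^2/ds^2[G(s)] with G(s) = 2/((s + 3)^2 + 4):
differentiating 2 times and applying the sign gives 4*(3*s^2 + 18*s + 23)/(s^2 + 6*s + 13)^3.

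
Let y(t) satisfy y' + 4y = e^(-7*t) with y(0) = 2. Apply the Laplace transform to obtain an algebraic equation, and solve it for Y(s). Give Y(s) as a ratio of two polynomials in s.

Y(s) = (2*s + 15)/(s^2 + 11*s + 28)

Laplace-transform each side.
The derivative rules (L{y'} = sY - y(0) = sY - 2) turn the left side into (s + 4)Y - (2).
The right side is L{e^(-7*t)} = 1/(s + 7).
So (s + 4)Y = 1/(s + 7) + (2).
Solve for Y(s) and write it as one ratio of polynomials.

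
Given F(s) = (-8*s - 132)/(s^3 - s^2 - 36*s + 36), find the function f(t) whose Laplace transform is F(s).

f(t) = -3*exp(6*t) + 4*exp(t) - exp(-6*t)

Factor the denominator: s^3 - s^2 - 36*s + 36 = (s - 6)*(s - 1)*(s + 6).
Partial fraction decomposition gives [-3/(s - 6)] + [-1/(s + 6)] + [4/(s - 1)].
Invert each term: -3/(s - 6) ↔ -3e^(6t); -1/(s + 6) ↔ -e^(-6t); 4/(s - 1) ↔ 4e^(t).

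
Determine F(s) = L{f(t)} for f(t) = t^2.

L{t^2} = 2!/s^3 = 2/s^3.

F(s) = 2/s^3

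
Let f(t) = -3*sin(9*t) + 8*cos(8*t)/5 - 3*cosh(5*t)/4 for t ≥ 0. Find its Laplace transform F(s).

F(s) = 8*s/(5*(s^2 + 64)) - 3*s/(4*(s^2 - 25)) - 27/(s^2 + 81)

Apply the Laplace transform termwise.
(-3/4)·[L{cosh(5t)} = s/(s^2 - 25)]; (-3)·[L{sin(9t)} = 9/(s^2 + 81)]; (8/5)·[L{cos(8t)} = s/(s^2 + 64)].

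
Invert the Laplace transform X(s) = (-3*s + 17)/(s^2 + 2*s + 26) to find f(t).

f(t) = 4*exp(-t)*sin(5*t) - 3*exp(-t)*cos(5*t)

Complete the square in the denominator: s^2 + 2*s + 26 = (s + 1)^2 + 5^2.
Split the numerator to match: -3*s + 17 = -3·(s + 1) + 4·5.
Invert each term: -3·(s + 1)/((s + 1)^2 + 25) ↔ -3e^(-t)cos(5t); 4·5/((s + 1)^2 + 25) ↔ 4e^(-t)sin(5t).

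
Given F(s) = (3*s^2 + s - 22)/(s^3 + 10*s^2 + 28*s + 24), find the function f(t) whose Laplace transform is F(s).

Factor the denominator: s^3 + 10*s^2 + 28*s + 24 = (s + 2)^2*(s + 6).
Partial fraction decomposition gives [-2/(s + 2)] + [-3/(s + 2)^2] + [5/(s + 6)].
Invert each term: -2/(s + 2) ↔ -2e^(-2t); -3/(s + 2)^2 ↔ -3t·e^(-2t); 5/(s + 6) ↔ 5e^(-6t).

f(t) = -3*t*exp(-2*t) - 2*exp(-2*t) + 5*exp(-6*t)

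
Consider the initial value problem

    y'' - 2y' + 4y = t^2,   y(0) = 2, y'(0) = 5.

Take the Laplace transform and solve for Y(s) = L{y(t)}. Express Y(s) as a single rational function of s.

Y(s) = (2*s^4 + s^3 + 2)/(s^5 - 2*s^4 + 4*s^3)

Transform both sides with L{·}.
With L{y''} = s^2 Y - s·y(0) - y'(0) and L{y'} = sY - y(0), with y(0) = 2, y'(0) = 5: the LHS transforms to (s^2 - 2*s + 4)Y - (2*s + 1).
The right side is L{t^2} = 2/s^3.
So (s^2 - 2*s + 4)Y = 2/s^3 + (2*s + 1).
Solve for Y(s) and write it as one ratio of polynomials.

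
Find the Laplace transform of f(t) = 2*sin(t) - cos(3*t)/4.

Apply the Laplace transform termwise.
(-1/4)·[L{cos(3t)} = s/(s^2 + 9)]; (2)·[L{sin(t)} = 1/(s^2 + 1)].

-s/(4*(s^2 + 9)) + 2/(s^2 + 1)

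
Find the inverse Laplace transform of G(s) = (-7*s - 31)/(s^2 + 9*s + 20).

-3*exp(-4*t) - 4*exp(-5*t)

Factor the denominator: s^2 + 9*s + 20 = (s + 4)*(s + 5).
Partial fraction decomposition gives [-3/(s + 4)] + [-4/(s + 5)].
Invert each term: -3/(s + 4) ↔ -3e^(-4t); -4/(s + 5) ↔ -4e^(-5t).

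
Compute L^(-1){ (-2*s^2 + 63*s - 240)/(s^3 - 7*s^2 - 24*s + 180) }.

6*t*exp(6*t) + 3*exp(6*t) - 5*exp(-5*t)

Factor the denominator: s^3 - 7*s^2 - 24*s + 180 = (s - 6)^2*(s + 5).
Partial fraction decomposition gives [3/(s - 6)] + [6/(s - 6)^2] + [-5/(s + 5)].
Invert each term: 3/(s - 6) ↔ 3e^(6t); 6/(s - 6)^2 ↔ 6t·e^(6t); -5/(s + 5) ↔ -5e^(-5t).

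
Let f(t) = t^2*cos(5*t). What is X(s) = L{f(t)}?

X(s) = 2*s*(s^2 - 75)/(s^2 + 25)^3

L{cos(5t)} = s/(s^2 + 25).
Then apply L{t^2·g(t)} = (-1)^2 d^2/ds^2[G(s)] with G(s) = s/(s^2 + 25):
differentiating 2 times and applying the sign gives 2*s*(s^2 - 75)/(s^2 + 25)^3.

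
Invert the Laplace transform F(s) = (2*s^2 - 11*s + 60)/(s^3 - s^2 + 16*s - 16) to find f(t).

f(t) = 3*exp(t) - 3*sin(4*t) - cos(4*t)

Factor the denominator: s^3 - s^2 + 16*s - 16 = (s - 1)*(s^2 + 16).
Partial fraction decomposition gives [3/(s - 1)] + [-s/(s^2 + 16)] + [-12/(s^2 + 16)].
Invert each term: 3/(s - 1) ↔ 3e^(t); -1·s/(s^2 + 16) ↔ -cos(4t); -3·4/(s^2 + 16) ↔ -3sin(4t).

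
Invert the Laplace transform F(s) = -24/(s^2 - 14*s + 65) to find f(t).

f(t) = -6*exp(7*t)*sin(4*t)

Rewrite the denominator: s^2 - 14*s + 65 = (s - 7)^2 + 16.
The form in (s - 7) signals a first-shifting-theorem factor e^(7t).
Since L{sin(4t)} = 4/(s^2 + 16), the inverse is e^(7*t)*sin(4*t), scaled by -6.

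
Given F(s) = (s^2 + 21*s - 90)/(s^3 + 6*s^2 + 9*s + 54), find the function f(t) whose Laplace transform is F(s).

Factor the denominator: s^3 + 6*s^2 + 9*s + 54 = (s + 6)*(s^2 + 9).
Partial fraction decomposition gives [-4/(s + 6)] + [5*s/(s^2 + 9)] + [-9/(s^2 + 9)].
Invert each term: -4/(s + 6) ↔ -4e^(-6t); 5·s/(s^2 + 9) ↔ 5cos(3t); -3·3/(s^2 + 9) ↔ -3sin(3t).

f(t) = -3*sin(3*t) + 5*cos(3*t) - 4*exp(-6*t)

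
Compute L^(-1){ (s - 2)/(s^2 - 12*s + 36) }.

4*t*exp(6*t) + exp(6*t)

Factor the denominator: s^2 - 12*s + 36 = (s - 6)^2.
Partial fraction decomposition gives [1/(s - 6)] + [4/(s - 6)^2].
Invert each term: 1/(s - 6) ↔ e^(6t); 4/(s - 6)^2 ↔ 4t·e^(6t).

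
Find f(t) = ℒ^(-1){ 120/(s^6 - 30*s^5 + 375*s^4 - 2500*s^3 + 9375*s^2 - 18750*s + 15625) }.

f(t) = t^5*exp(5*t)

Rewrite the denominator: s^6 - 30*s^5 + 375*s^4 - 2500*s^3 + 9375*s^2 - 18750*s + 15625 = (s - 5)^6.
The form in (s - 5) signals a first-shifting-theorem factor e^(5t).
Since L{t^5} = 5!/s^6 = 120/s^6, the inverse is t^5*e^(5*t).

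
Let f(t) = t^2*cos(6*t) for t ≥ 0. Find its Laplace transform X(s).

L{cos(6t)} = s/(s^2 + 36).
Then apply L{t^2·g(t)} = (-1)^2 d^2/ds^2[G(s)] with G(s) = s/(s^2 + 36):
differentiating 2 times and applying the sign gives 2*s*(s^2 - 108)/(s^2 + 36)^3.

X(s) = 2*s*(s^2 - 108)/(s^2 + 36)^3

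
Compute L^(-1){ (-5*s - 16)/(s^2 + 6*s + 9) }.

-t*exp(-3*t) - 5*exp(-3*t)

Factor the denominator: s^2 + 6*s + 9 = (s + 3)^2.
Partial fraction decomposition gives [-5/(s + 3)] + [-1/(s + 3)^2].
Invert each term: -5/(s + 3) ↔ -5e^(-3t); -1/(s + 3)^2 ↔ -t·e^(-3t).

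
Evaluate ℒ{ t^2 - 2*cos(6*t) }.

-2*s/(s^2 + 36) + 2/s^3

Apply the Laplace transform termwise.
L{t^2} = 2!/s^3 = 2/s^3; (-2)·[L{cos(6t)} = s/(s^2 + 36)].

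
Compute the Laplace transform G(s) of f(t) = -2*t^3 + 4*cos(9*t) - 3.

G(s) = 4*s/(s^2 + 81) - 3/s - 12/s^4

The transform is linear, so treat each term independently.
L{-3} = -3/s; (-2)·[L{t^3} = 3!/s^4 = 6/s^4]; (4)·[L{cos(9t)} = s/(s^2 + 81)].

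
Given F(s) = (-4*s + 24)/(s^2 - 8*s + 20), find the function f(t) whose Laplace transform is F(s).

Complete the square in the denominator: s^2 - 8*s + 20 = (s - 4)^2 + 2^2.
Split the numerator to match: -4*s + 24 = -4·(s - 4) + 4·2.
Invert each term: -4·(s - 4)/((s - 4)^2 + 4) ↔ -4e^(4t)cos(2t); 4·2/((s - 4)^2 + 4) ↔ 4e^(4t)sin(2t).

f(t) = 4*exp(4*t)*sin(2*t) - 4*exp(4*t)*cos(2*t)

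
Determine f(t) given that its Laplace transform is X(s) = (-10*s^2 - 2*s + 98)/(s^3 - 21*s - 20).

Factor the denominator: s^3 - 21*s - 20 = (s - 5)*(s + 1)*(s + 4).
Partial fraction decomposition gives [-2/(s + 4)] + [-5/(s + 1)] + [-3/(s - 5)].
Invert each term: -2/(s + 4) ↔ -2e^(-4t); -5/(s + 1) ↔ -5e^(-t); -3/(s - 5) ↔ -3e^(5t).

f(t) = -3*exp(5*t) - 5*exp(-t) - 2*exp(-4*t)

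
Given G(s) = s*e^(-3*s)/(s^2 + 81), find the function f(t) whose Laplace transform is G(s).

The factor e^(-3s) signals a time shift by c = 3 (second shifting theorem).
L{cos(9t)} = s/(s^2 + 81), so L^-1{s/(s^2 + 81)} = cos(9*t).
Hence the inverse is u(t - 3) times that function evaluated at t - 3.

f(t) = Heaviside(t - 3)*(cos(9*t - 27))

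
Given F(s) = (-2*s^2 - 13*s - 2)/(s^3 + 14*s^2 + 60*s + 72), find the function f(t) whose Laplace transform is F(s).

f(t) = -t*exp(-6*t) + exp(-2*t) - 3*exp(-6*t)

Factor the denominator: s^3 + 14*s^2 + 60*s + 72 = (s + 2)*(s + 6)^2.
Partial fraction decomposition gives [-3/(s + 6)] + [-1/(s + 6)^2] + [1/(s + 2)].
Invert each term: -3/(s + 6) ↔ -3e^(-6t); -1/(s + 6)^2 ↔ -t·e^(-6t); 1/(s + 2) ↔ e^(-2t).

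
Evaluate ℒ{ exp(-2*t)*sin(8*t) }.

8/((s + 2)^2 + 64)

L{sin(8t)} = 8/(s^2 + 64).
By the first shifting theorem, multiplying by e^(-2t) replaces s with s + 2.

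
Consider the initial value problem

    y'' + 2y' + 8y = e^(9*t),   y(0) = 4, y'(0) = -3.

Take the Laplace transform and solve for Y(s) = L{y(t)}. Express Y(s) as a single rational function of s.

Take the Laplace transform of both sides.
The derivative rules (L{y''} = s^2 Y - s·y(0) - y'(0) and L{y'} = sY - y(0), with y(0) = 4, y'(0) = -3) turn the left side into (s^2 + 2*s + 8)Y - (4*s + 5).
The right side is L{e^(9*t)} = 1/(s - 9).
So (s^2 + 2*s + 8)Y = 1/(s - 9) + (4*s + 5).
Solve for Y(s) and write it as one ratio of polynomials.

Y(s) = (4*s^2 - 31*s - 44)/(s^3 - 7*s^2 - 10*s - 72)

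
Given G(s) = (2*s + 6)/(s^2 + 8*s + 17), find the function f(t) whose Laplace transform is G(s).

Complete the square in the denominator: s^2 + 8*s + 17 = (s + 4)^2 + 1^2.
Split the numerator to match: 2*s + 6 = 2·(s + 4) - 2·1.
Invert each term: 2·(s + 4)/((s + 4)^2 + 1) ↔ 2e^(-4t)cos(t); -2·1/((s + 4)^2 + 1) ↔ -2e^(-4t)sin(t).

f(t) = -2*exp(-4*t)*sin(t) + 2*exp(-4*t)*cos(t)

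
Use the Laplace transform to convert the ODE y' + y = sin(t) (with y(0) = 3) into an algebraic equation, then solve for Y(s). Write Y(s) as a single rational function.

Y(s) = (3*s^2 + 4)/(s^3 + s^2 + s + 1)

Take the Laplace transform of both sides.
The derivative rules (L{y'} = sY - y(0) = sY - 3) turn the left side into (s + 1)Y - (3).
The right side is L{sin(t)} = 1/(s^2 + 1).
So (s + 1)Y = 1/(s^2 + 1) + (3).
Solve for Y(s) and write it as one ratio of polynomials.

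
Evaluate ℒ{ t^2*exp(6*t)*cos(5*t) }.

L{cos(5t)} = s/(s^2 + 25).
Multiplying by e^(6t) shifts s → s - 6, so L{exp(6*t)*cos(5*t)} = (s - 6)/((s - 6)^2 + 25).
Then apply L{t^2·g(t)} = (-1)^2 d^2/ds^2[G(s)] with G(s) = (s - 6)/((s - 6)^2 + 25):
differentiating 2 times and applying the sign gives 2*(s - 6)*(s^2 - 12*s - 39)/(s^2 - 12*s + 61)^3.

2*(s - 6)*(s^2 - 12*s - 39)/(s^2 - 12*s + 61)^3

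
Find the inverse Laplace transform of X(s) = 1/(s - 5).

Since L{e^(5t)} = 1/(s - 5), the inverse is e^(5*t).

exp(5*t)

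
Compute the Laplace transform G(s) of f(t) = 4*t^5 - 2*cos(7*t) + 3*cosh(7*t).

G(s) = -2*s/(s^2 + 49) + 3*s/(s^2 - 49) + 480/s^6

By linearity of the Laplace transform, transform each term separately.
(4)·[L{t^5} = 5!/s^6 = 120/s^6]; (3)·[L{cosh(7t)} = s/(s^2 - 49)]; (-2)·[L{cos(7t)} = s/(s^2 + 49)].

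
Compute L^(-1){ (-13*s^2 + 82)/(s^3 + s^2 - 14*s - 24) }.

-3*exp(4*t) - 5*exp(-2*t) - 5*exp(-3*t)

Factor the denominator: s^3 + s^2 - 14*s - 24 = (s - 4)*(s + 2)*(s + 3).
Partial fraction decomposition gives [-5/(s + 2)] + [-5/(s + 3)] + [-3/(s - 4)].
Invert each term: -5/(s + 2) ↔ -5e^(-2t); -5/(s + 3) ↔ -5e^(-3t); -3/(s - 4) ↔ -3e^(4t).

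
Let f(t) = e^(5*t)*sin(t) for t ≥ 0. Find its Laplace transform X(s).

X(s) = 1/((s - 5)^2 + 1)

L{sin(t)} = 1/(s^2 + 1).
By the first shifting theorem, multiplying by e^(5t) replaces s with s - 5.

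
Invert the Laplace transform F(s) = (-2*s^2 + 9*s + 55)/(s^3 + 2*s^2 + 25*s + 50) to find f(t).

f(t) = 3*sin(5*t) - 3*cos(5*t) + exp(-2*t)

Factor the denominator: s^3 + 2*s^2 + 25*s + 50 = (s + 2)*(s^2 + 25).
Partial fraction decomposition gives [1/(s + 2)] + [-3*s/(s^2 + 25)] + [15/(s^2 + 25)].
Invert each term: 1/(s + 2) ↔ e^(-2t); -3·s/(s^2 + 25) ↔ -3cos(5t); 3·5/(s^2 + 25) ↔ 3sin(5t).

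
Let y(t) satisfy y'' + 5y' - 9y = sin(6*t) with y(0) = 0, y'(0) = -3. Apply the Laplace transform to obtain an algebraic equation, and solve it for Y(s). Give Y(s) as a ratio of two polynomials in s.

Y(s) = (-3*s^2 - 102)/(s^4 + 5*s^3 + 27*s^2 + 180*s - 324)

Apply the Laplace transform to the equation.
The derivative rules (L{y''} = s^2 Y - s·y(0) - y'(0) and L{y'} = sY - y(0), with y(0) = 0, y'(0) = -3) turn the left side into (s^2 + 5*s - 9)Y - (-3).
The right side is L{sin(6*t)} = 6/(s^2 + 36).
So (s^2 + 5*s - 9)Y = 6/(s^2 + 36) + (-3).
Solve for Y(s) and write it as one ratio of polynomials.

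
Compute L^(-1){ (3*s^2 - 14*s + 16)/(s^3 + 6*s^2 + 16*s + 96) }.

Factor the denominator: s^3 + 6*s^2 + 16*s + 96 = (s + 6)*(s^2 + 16).
Partial fraction decomposition gives [4/(s + 6)] + [-s/(s^2 + 16)] + [-8/(s^2 + 16)].
Invert each term: 4/(s + 6) ↔ 4e^(-6t); -1·s/(s^2 + 16) ↔ -cos(4t); -2·4/(s^2 + 16) ↔ -2sin(4t).

-2*sin(4*t) - cos(4*t) + 4*exp(-6*t)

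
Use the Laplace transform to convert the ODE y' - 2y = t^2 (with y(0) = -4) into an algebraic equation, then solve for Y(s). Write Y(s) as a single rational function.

Y(s) = (-4*s^3 + 2)/(s^4 - 2*s^3)

Laplace-transform each side.
The derivative rules (L{y'} = sY - y(0) = sY - (-4)) turn the left side into (s - 2)Y - (-4).
The right side is L{t^2} = 2/s^3.
So (s - 2)Y = 2/s^3 + (-4).
Solve for Y(s) and write it as one ratio of polynomials.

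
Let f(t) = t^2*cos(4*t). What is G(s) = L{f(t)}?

G(s) = 2*s*(s^2 - 48)/(s^2 + 16)^3

L{cos(4t)} = s/(s^2 + 16).
Then apply L{t^2·g(t)} = (-1)^2 d^2/ds^2[H(s)] with H(s) = s/(s^2 + 16):
differentiating 2 times and applying the sign gives 2*s*(s^2 - 48)/(s^2 + 16)^3.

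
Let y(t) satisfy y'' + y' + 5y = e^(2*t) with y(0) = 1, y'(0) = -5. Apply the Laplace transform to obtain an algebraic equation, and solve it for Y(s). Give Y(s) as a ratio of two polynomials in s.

Y(s) = (s^2 - 6*s + 9)/(s^3 - s^2 + 3*s - 10)

Transform both sides with L{·}.
The derivative rules (L{y''} = s^2 Y - s·y(0) - y'(0) and L{y'} = sY - y(0), with y(0) = 1, y'(0) = -5) turn the left side into (s^2 + s + 5)Y - (s - 4).
The right side is L{e^(2*t)} = 1/(s - 2).
So (s^2 + s + 5)Y = 1/(s - 2) + (s - 4).
Isolate Y and clear denominators.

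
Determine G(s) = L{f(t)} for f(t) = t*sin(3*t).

L{sin(3t)} = 3/(s^2 + 9).
Then apply L{t·g(t)} = -d/ds[H(s)] with H(s) = 3/(s^2 + 9):
differentiating 1 time and applying the sign gives 6*s/(s^2 + 9)^2.

G(s) = 6*s/(s^2 + 9)^2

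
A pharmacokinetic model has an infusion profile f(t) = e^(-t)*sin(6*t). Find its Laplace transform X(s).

L{sin(6t)} = 6/(s^2 + 36).
By the first shifting theorem, multiplying by e^(-t) replaces s with s + 1.

X(s) = 6/((s + 1)^2 + 36)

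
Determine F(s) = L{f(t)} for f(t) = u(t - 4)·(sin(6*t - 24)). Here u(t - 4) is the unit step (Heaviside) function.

F(s) = 6*exp(-4*s)/(s^2 + 36)

By the second shifting theorem, L{u(t - c)·g(t - c)} = e^(-cs)·G(s) with c = 4 and G(s) = L{g(t)}.
L{sin(6t)} = 6/(s^2 + 36).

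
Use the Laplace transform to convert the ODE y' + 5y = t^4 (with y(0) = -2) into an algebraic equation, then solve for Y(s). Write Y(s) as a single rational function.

Y(s) = (-2*s^5 + 24)/(s^6 + 5*s^5)

Laplace-transform each side.
Using L{y'} = sY - y(0) = sY - (-2), the left side becomes (s + 5)Y - (-2).
The right side is L{t^4} = 24/s^5.
So (s + 5)Y = 24/s^5 + (-2).
Divide through and combine into a single rational function.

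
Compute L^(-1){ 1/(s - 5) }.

Since L{e^(5t)} = 1/(s - 5), the inverse is exp(5*t).

exp(5*t)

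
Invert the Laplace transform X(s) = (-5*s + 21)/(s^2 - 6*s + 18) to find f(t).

Complete the square in the denominator: s^2 - 6*s + 18 = (s - 3)^2 + 3^2.
Split the numerator to match: -5*s + 21 = -5·(s - 3) + 2·3.
Invert each term: -5·(s - 3)/((s - 3)^2 + 9) ↔ -5e^(3t)cos(3t); 2·3/((s - 3)^2 + 9) ↔ 2e^(3t)sin(3t).

f(t) = 2*exp(3*t)*sin(3*t) - 5*exp(3*t)*cos(3*t)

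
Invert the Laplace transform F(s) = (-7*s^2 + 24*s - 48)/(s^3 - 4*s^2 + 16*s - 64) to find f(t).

Factor the denominator: s^3 - 4*s^2 + 16*s - 64 = (s - 4)*(s^2 + 16).
Partial fraction decomposition gives [-2/(s - 4)] + [-5*s/(s^2 + 16)] + [4/(s^2 + 16)].
Invert each term: -2/(s - 4) ↔ -2e^(4t); -5·s/(s^2 + 16) ↔ -5cos(4t); 1·4/(s^2 + 16) ↔ sin(4t).

f(t) = -2*exp(4*t) + sin(4*t) - 5*cos(4*t)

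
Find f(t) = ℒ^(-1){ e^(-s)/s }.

The factor e^(-s) signals a time shift by c = 1 (second shifting theorem).
L{1} = 1/s, so L^-1{1/s} = 1.
Hence the inverse is u(t - 1) times that function evaluated at t - 1.

f(t) = Heaviside(t - 1)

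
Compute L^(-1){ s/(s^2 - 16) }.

cosh(4*t)

Since L{cosh(4t)} = s/(s^2 - 16), the inverse is cosh(4*t).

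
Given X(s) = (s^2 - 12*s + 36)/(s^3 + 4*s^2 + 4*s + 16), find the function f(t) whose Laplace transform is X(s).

Factor the denominator: s^3 + 4*s^2 + 4*s + 16 = (s + 4)*(s^2 + 4).
Partial fraction decomposition gives [5/(s + 4)] + [-4*s/(s^2 + 4)] + [4/(s^2 + 4)].
Invert each term: 5/(s + 4) ↔ 5e^(-4t); -4·s/(s^2 + 4) ↔ -4cos(2t); 2·2/(s^2 + 4) ↔ 2sin(2t).

f(t) = 2*sin(2*t) - 4*cos(2*t) + 5*exp(-4*t)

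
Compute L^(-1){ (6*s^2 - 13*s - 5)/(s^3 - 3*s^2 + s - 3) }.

exp(3*t) + 2*sin(t) + 5*cos(t)

Factor the denominator: s^3 - 3*s^2 + s - 3 = (s - 3)*(s^2 + 1).
Partial fraction decomposition gives [1/(s - 3)] + [5*s/(s^2 + 1)] + [2/(s^2 + 1)].
Invert each term: 1/(s - 3) ↔ e^(3t); 5·s/(s^2 + 1) ↔ 5cos(t); 2·1/(s^2 + 1) ↔ 2sin(t).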